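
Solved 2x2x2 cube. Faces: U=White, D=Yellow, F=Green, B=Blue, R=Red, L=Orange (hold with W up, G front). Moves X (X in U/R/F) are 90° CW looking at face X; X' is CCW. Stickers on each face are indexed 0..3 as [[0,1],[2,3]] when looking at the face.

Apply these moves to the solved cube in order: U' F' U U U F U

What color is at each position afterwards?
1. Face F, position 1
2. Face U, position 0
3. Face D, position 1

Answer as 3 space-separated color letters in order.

After move 1 (U'): U=WWWW F=OOGG R=GGRR B=RRBB L=BBOO
After move 2 (F'): F=OGOG U=WWGR R=YGYR D=BOYY L=BWOW
After move 3 (U): U=GWRW F=YGOG R=RRYR B=BWBB L=OGOW
After move 4 (U): U=RGWW F=RROG R=BWYR B=OGBB L=YGOW
After move 5 (U): U=WRWG F=BWOG R=OGYR B=YGBB L=RROW
After move 6 (F): F=OBGW U=WRWR R=WGGR D=YOYY L=RBOO
After move 7 (U): U=WWRR F=WGGW R=YGGR B=RBBB L=OBOO
Query 1: F[1] = G
Query 2: U[0] = W
Query 3: D[1] = O

Answer: G W O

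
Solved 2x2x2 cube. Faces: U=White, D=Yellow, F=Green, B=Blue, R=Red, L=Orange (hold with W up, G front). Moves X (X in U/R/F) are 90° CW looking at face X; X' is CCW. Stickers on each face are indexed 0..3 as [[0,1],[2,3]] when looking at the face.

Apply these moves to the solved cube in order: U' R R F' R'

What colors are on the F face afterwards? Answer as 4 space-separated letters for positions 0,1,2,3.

Answer: B Y O G

Derivation:
After move 1 (U'): U=WWWW F=OOGG R=GGRR B=RRBB L=BBOO
After move 2 (R): R=RGRG U=WOWG F=OYGY D=YBYR B=WRWB
After move 3 (R): R=RRGG U=WYWY F=OBGR D=YWYW B=GROB
After move 4 (F'): F=BROG U=WYRG R=WRYG D=BOYW L=BYOW
After move 5 (R'): R=RGWY U=WORG F=BYOG D=BRYG B=WROB
Query: F face = BYOG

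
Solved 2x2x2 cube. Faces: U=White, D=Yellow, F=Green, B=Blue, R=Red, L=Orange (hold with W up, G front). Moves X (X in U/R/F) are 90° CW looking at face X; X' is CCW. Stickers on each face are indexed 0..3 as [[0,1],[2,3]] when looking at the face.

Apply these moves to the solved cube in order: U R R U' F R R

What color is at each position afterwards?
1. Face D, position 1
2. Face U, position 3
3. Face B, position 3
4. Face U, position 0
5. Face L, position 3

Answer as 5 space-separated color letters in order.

Answer: Y W B Y W

Derivation:
After move 1 (U): U=WWWW F=RRGG R=BBRR B=OOBB L=GGOO
After move 2 (R): R=RBRB U=WRWG F=RYGY D=YBYO B=WOWB
After move 3 (R): R=RRBB U=WYWY F=RBGO D=YWYW B=GORB
After move 4 (U'): U=YYWW F=GGGO R=RBBB B=RRRB L=GOOO
After move 5 (F): F=GGOG U=YYOO R=WBWB D=BRYW L=GYOW
After move 6 (R): R=WWBB U=YGOG F=GROW D=BRYR B=ORYB
After move 7 (R): R=BWBW U=YROW F=GROR D=BYYO B=GRGB
Query 1: D[1] = Y
Query 2: U[3] = W
Query 3: B[3] = B
Query 4: U[0] = Y
Query 5: L[3] = W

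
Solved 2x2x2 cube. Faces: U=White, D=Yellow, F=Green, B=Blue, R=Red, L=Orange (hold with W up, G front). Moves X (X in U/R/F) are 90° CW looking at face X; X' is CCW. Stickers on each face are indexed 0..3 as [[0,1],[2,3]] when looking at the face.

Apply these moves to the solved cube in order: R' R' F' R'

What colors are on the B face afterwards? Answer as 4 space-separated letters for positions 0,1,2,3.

After move 1 (R'): R=RRRR U=WBWB F=GWGW D=YGYG B=YBYB
After move 2 (R'): R=RRRR U=WYWY F=GBGB D=YWYW B=GBGB
After move 3 (F'): F=BBGG U=WYRR R=WRYR D=OOYW L=OYOW
After move 4 (R'): R=RRWY U=WGRG F=BYGR D=OBYG B=WBOB
Query: B face = WBOB

Answer: W B O B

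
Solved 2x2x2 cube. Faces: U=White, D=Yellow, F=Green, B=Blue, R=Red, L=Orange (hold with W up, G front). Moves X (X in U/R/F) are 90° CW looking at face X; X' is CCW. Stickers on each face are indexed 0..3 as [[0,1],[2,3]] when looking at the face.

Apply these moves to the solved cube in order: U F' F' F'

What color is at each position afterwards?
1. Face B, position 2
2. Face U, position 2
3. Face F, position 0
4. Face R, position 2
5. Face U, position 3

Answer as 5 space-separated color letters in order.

Answer: B O G W G

Derivation:
After move 1 (U): U=WWWW F=RRGG R=BBRR B=OOBB L=GGOO
After move 2 (F'): F=RGRG U=WWBR R=YBYR D=GOYY L=GWOW
After move 3 (F'): F=GGRR U=WWYY R=OBGR D=WWYY L=GROB
After move 4 (F'): F=GRGR U=WWOG R=WBWR D=RBYY L=GYOY
Query 1: B[2] = B
Query 2: U[2] = O
Query 3: F[0] = G
Query 4: R[2] = W
Query 5: U[3] = G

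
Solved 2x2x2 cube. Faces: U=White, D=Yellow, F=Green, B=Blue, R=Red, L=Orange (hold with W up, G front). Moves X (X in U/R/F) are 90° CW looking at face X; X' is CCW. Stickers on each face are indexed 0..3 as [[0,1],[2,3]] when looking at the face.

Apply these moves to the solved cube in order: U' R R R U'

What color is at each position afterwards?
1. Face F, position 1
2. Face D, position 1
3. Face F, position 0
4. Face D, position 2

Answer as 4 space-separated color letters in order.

Answer: B O B Y

Derivation:
After move 1 (U'): U=WWWW F=OOGG R=GGRR B=RRBB L=BBOO
After move 2 (R): R=RGRG U=WOWG F=OYGY D=YBYR B=WRWB
After move 3 (R): R=RRGG U=WYWY F=OBGR D=YWYW B=GROB
After move 4 (R): R=GRGR U=WBWR F=OWGW D=YOYG B=YRYB
After move 5 (U'): U=BRWW F=BBGW R=OWGR B=GRYB L=YROO
Query 1: F[1] = B
Query 2: D[1] = O
Query 3: F[0] = B
Query 4: D[2] = Y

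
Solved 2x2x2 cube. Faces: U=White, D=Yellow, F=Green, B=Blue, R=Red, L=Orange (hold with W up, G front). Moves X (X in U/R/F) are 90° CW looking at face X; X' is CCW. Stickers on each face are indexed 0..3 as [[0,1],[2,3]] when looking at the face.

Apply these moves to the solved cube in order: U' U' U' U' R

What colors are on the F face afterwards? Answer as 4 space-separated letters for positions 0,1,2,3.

After move 1 (U'): U=WWWW F=OOGG R=GGRR B=RRBB L=BBOO
After move 2 (U'): U=WWWW F=BBGG R=OORR B=GGBB L=RROO
After move 3 (U'): U=WWWW F=RRGG R=BBRR B=OOBB L=GGOO
After move 4 (U'): U=WWWW F=GGGG R=RRRR B=BBBB L=OOOO
After move 5 (R): R=RRRR U=WGWG F=GYGY D=YBYB B=WBWB
Query: F face = GYGY

Answer: G Y G Y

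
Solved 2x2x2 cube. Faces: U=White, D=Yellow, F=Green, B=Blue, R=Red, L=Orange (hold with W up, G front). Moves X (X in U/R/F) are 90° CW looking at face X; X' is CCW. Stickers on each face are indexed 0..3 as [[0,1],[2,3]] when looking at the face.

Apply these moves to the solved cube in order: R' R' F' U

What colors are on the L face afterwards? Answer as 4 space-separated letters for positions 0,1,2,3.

After move 1 (R'): R=RRRR U=WBWB F=GWGW D=YGYG B=YBYB
After move 2 (R'): R=RRRR U=WYWY F=GBGB D=YWYW B=GBGB
After move 3 (F'): F=BBGG U=WYRR R=WRYR D=OOYW L=OYOW
After move 4 (U): U=RWRY F=WRGG R=GBYR B=OYGB L=BBOW
Query: L face = BBOW

Answer: B B O W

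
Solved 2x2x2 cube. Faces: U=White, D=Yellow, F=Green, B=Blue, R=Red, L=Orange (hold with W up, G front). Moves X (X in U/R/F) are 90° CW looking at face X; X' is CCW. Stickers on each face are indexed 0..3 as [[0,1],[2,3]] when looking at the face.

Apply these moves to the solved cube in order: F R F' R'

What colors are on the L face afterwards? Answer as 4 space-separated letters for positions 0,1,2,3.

After move 1 (F): F=GGGG U=WWOO R=WRWR D=RRYY L=OYOY
After move 2 (R): R=WWRR U=WGOG F=GRGY D=RBYB B=OBWB
After move 3 (F'): F=RYGG U=WGWR R=BWRR D=YYYB L=OGOO
After move 4 (R'): R=WRBR U=WWWO F=RGGR D=YYYG B=BBYB
Query: L face = OGOO

Answer: O G O O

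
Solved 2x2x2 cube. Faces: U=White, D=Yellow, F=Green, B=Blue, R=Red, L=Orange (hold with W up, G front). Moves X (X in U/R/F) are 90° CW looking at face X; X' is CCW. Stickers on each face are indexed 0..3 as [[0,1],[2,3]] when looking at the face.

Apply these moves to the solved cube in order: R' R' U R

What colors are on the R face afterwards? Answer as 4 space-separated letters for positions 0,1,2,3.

Answer: R G R B

Derivation:
After move 1 (R'): R=RRRR U=WBWB F=GWGW D=YGYG B=YBYB
After move 2 (R'): R=RRRR U=WYWY F=GBGB D=YWYW B=GBGB
After move 3 (U): U=WWYY F=RRGB R=GBRR B=OOGB L=GBOO
After move 4 (R): R=RGRB U=WRYB F=RWGW D=YGYO B=YOWB
Query: R face = RGRB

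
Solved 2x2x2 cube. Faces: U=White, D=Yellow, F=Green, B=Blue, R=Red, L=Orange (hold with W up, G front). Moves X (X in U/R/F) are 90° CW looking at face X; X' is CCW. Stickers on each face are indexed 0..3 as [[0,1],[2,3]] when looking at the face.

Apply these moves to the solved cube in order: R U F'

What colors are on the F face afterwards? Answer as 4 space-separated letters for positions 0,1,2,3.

Answer: R Y R G

Derivation:
After move 1 (R): R=RRRR U=WGWG F=GYGY D=YBYB B=WBWB
After move 2 (U): U=WWGG F=RRGY R=WBRR B=OOWB L=GYOO
After move 3 (F'): F=RYRG U=WWWR R=BBYR D=YOYB L=GGOG
Query: F face = RYRG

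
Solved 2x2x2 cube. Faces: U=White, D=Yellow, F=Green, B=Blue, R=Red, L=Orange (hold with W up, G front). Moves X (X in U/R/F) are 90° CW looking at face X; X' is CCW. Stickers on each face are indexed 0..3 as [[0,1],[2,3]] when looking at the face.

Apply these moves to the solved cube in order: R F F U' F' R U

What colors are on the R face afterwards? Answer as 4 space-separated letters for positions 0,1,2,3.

After move 1 (R): R=RRRR U=WGWG F=GYGY D=YBYB B=WBWB
After move 2 (F): F=GGYY U=WGOO R=WRGR D=RRYB L=OYOB
After move 3 (F): F=YGYG U=WGBY R=OROR D=GWYB L=OROR
After move 4 (U'): U=GYWB F=ORYG R=YGOR B=ORWB L=WBOR
After move 5 (F'): F=RGOY U=GYYO R=WGGR D=BRYB L=WBOW
After move 6 (R): R=GWRG U=GGYY F=RROB D=BWYO B=ORYB
After move 7 (U): U=YGYG F=GWOB R=ORRG B=WBYB L=RROW
Query: R face = ORRG

Answer: O R R G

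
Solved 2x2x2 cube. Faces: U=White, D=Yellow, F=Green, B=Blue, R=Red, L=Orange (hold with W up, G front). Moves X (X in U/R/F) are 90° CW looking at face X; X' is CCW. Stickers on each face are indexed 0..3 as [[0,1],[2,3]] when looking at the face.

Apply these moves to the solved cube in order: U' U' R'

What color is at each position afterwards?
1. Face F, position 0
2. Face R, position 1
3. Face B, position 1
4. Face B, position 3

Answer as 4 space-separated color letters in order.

Answer: B R G B

Derivation:
After move 1 (U'): U=WWWW F=OOGG R=GGRR B=RRBB L=BBOO
After move 2 (U'): U=WWWW F=BBGG R=OORR B=GGBB L=RROO
After move 3 (R'): R=OROR U=WBWG F=BWGW D=YBYG B=YGYB
Query 1: F[0] = B
Query 2: R[1] = R
Query 3: B[1] = G
Query 4: B[3] = B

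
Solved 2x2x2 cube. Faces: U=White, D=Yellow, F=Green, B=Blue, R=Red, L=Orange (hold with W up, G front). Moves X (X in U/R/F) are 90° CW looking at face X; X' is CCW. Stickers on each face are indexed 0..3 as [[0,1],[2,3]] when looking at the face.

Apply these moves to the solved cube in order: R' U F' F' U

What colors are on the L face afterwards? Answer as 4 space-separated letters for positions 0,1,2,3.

After move 1 (R'): R=RRRR U=WBWB F=GWGW D=YGYG B=YBYB
After move 2 (U): U=WWBB F=RRGW R=YBRR B=OOYB L=GWOO
After move 3 (F'): F=RWRG U=WWYR R=GBYR D=WOYG L=GBOB
After move 4 (F'): F=WGRR U=WWGY R=OBWR D=BBYG L=GROY
After move 5 (U): U=GWYW F=OBRR R=OOWR B=GRYB L=WGOY
Query: L face = WGOY

Answer: W G O Y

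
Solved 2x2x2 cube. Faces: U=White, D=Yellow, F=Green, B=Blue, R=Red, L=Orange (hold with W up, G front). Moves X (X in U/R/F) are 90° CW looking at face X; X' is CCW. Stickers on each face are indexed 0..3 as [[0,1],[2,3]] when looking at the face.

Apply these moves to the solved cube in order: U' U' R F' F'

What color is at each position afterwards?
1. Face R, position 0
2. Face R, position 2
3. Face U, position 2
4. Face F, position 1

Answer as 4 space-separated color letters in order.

After move 1 (U'): U=WWWW F=OOGG R=GGRR B=RRBB L=BBOO
After move 2 (U'): U=WWWW F=BBGG R=OORR B=GGBB L=RROO
After move 3 (R): R=RORO U=WBWG F=BYGY D=YBYG B=WGWB
After move 4 (F'): F=YYBG U=WBRR R=BOYO D=ROYG L=RGOW
After move 5 (F'): F=YGYB U=WBBY R=OORO D=GWYG L=RROR
Query 1: R[0] = O
Query 2: R[2] = R
Query 3: U[2] = B
Query 4: F[1] = G

Answer: O R B G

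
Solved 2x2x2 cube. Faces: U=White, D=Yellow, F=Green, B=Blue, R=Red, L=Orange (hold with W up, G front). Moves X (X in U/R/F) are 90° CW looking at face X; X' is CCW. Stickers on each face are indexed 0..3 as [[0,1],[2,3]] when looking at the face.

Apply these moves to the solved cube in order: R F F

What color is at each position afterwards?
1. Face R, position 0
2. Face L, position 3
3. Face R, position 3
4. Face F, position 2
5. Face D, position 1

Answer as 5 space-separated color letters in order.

Answer: O R R Y W

Derivation:
After move 1 (R): R=RRRR U=WGWG F=GYGY D=YBYB B=WBWB
After move 2 (F): F=GGYY U=WGOO R=WRGR D=RRYB L=OYOB
After move 3 (F): F=YGYG U=WGBY R=OROR D=GWYB L=OROR
Query 1: R[0] = O
Query 2: L[3] = R
Query 3: R[3] = R
Query 4: F[2] = Y
Query 5: D[1] = W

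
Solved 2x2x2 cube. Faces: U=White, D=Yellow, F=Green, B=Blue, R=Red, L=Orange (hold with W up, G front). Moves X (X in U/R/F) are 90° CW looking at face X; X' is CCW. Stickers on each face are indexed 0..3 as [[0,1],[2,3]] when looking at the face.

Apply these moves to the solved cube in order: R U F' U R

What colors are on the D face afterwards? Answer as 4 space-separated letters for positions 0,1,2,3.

Answer: Y W Y G

Derivation:
After move 1 (R): R=RRRR U=WGWG F=GYGY D=YBYB B=WBWB
After move 2 (U): U=WWGG F=RRGY R=WBRR B=OOWB L=GYOO
After move 3 (F'): F=RYRG U=WWWR R=BBYR D=YOYB L=GGOG
After move 4 (U): U=WWRW F=BBRG R=OOYR B=GGWB L=RYOG
After move 5 (R): R=YORO U=WBRG F=BORB D=YWYG B=WGWB
Query: D face = YWYG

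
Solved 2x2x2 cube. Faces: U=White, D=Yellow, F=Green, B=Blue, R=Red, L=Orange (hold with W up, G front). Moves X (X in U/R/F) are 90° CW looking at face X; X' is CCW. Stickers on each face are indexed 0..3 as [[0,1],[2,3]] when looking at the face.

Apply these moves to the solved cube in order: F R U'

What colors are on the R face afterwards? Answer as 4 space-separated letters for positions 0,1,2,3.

After move 1 (F): F=GGGG U=WWOO R=WRWR D=RRYY L=OYOY
After move 2 (R): R=WWRR U=WGOG F=GRGY D=RBYB B=OBWB
After move 3 (U'): U=GGWO F=OYGY R=GRRR B=WWWB L=OBOY
Query: R face = GRRR

Answer: G R R R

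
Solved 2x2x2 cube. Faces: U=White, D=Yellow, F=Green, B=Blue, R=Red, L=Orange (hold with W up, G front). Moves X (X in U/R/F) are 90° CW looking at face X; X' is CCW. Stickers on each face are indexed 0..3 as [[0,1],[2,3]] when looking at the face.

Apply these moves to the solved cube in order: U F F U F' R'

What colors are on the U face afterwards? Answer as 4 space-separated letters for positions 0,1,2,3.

After move 1 (U): U=WWWW F=RRGG R=BBRR B=OOBB L=GGOO
After move 2 (F): F=GRGR U=WWOG R=WBWR D=RBYY L=GYOY
After move 3 (F): F=GGRR U=WWYY R=OBGR D=WWYY L=GROB
After move 4 (U): U=YWYW F=OBRR R=OOGR B=GRBB L=GGOB
After move 5 (F'): F=BROR U=YWOG R=WOWR D=GBYY L=GWOY
After move 6 (R'): R=ORWW U=YBOG F=BWOG D=GRYR B=YRBB
Query: U face = YBOG

Answer: Y B O G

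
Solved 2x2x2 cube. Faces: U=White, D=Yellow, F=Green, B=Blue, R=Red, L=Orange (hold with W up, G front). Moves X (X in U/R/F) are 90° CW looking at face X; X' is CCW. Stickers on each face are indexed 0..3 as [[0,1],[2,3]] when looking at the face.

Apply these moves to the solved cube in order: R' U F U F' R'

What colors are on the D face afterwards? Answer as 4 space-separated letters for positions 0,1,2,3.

After move 1 (R'): R=RRRR U=WBWB F=GWGW D=YGYG B=YBYB
After move 2 (U): U=WWBB F=RRGW R=YBRR B=OOYB L=GWOO
After move 3 (F): F=GRWR U=WWOW R=BBBR D=RYYG L=GYOG
After move 4 (U): U=OWWW F=BBWR R=OOBR B=GYYB L=GROG
After move 5 (F'): F=BRBW U=OWOB R=YORR D=RGYG L=GWOW
After move 6 (R'): R=ORYR U=OYOG F=BWBB D=RRYW B=GYGB
Query: D face = RRYW

Answer: R R Y W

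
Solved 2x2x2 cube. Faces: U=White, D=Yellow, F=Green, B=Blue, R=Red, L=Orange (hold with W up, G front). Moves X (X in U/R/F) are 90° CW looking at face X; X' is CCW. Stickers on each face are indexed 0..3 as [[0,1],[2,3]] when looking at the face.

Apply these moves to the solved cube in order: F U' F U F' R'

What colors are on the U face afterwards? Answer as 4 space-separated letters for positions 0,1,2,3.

Answer: Y B W B

Derivation:
After move 1 (F): F=GGGG U=WWOO R=WRWR D=RRYY L=OYOY
After move 2 (U'): U=WOWO F=OYGG R=GGWR B=WRBB L=BBOY
After move 3 (F): F=GOGY U=WOYB R=WGOR D=WGYY L=BROR
After move 4 (U): U=YWBO F=WGGY R=WROR B=BRBB L=GOOR
After move 5 (F'): F=GYWG U=YWWO R=GRWR D=ORYY L=GOOB
After move 6 (R'): R=RRGW U=YBWB F=GWWO D=OYYG B=YRRB
Query: U face = YBWB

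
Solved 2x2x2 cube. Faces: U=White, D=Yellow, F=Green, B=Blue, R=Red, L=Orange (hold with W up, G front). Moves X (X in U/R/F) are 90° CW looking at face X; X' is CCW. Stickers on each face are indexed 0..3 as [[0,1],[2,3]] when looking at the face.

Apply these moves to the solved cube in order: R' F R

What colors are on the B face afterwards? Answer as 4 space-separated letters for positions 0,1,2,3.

After move 1 (R'): R=RRRR U=WBWB F=GWGW D=YGYG B=YBYB
After move 2 (F): F=GGWW U=WBOO R=WRBR D=RRYG L=OYOG
After move 3 (R): R=BWRR U=WGOW F=GRWG D=RYYY B=OBBB
Query: B face = OBBB

Answer: O B B B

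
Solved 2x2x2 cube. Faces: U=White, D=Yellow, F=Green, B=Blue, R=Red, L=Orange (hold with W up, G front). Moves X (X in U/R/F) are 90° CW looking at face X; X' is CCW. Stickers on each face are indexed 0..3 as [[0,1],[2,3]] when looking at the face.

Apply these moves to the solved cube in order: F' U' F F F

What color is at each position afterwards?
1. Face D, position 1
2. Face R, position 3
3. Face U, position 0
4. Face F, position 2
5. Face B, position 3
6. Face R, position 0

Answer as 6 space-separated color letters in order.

After move 1 (F'): F=GGGG U=WWRR R=YRYR D=OOYY L=OWOW
After move 2 (U'): U=WRWR F=OWGG R=GGYR B=YRBB L=BBOW
After move 3 (F): F=GOGW U=WRWB R=WGRR D=YGYY L=BOOO
After move 4 (F): F=GGWO U=WROO R=WGBR D=RWYY L=BYOG
After move 5 (F): F=WGOG U=WRGY R=OGOR D=BWYY L=BROW
Query 1: D[1] = W
Query 2: R[3] = R
Query 3: U[0] = W
Query 4: F[2] = O
Query 5: B[3] = B
Query 6: R[0] = O

Answer: W R W O B O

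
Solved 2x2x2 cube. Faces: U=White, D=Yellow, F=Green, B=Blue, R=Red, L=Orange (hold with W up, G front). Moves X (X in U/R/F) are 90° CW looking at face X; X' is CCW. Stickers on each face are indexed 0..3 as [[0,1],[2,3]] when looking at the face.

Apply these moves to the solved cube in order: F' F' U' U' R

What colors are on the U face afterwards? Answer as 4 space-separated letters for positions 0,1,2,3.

Answer: Y B W G

Derivation:
After move 1 (F'): F=GGGG U=WWRR R=YRYR D=OOYY L=OWOW
After move 2 (F'): F=GGGG U=WWYY R=OROR D=WWYY L=OROR
After move 3 (U'): U=WYWY F=ORGG R=GGOR B=ORBB L=BBOR
After move 4 (U'): U=YYWW F=BBGG R=OROR B=GGBB L=OROR
After move 5 (R): R=OORR U=YBWG F=BWGY D=WBYG B=WGYB
Query: U face = YBWG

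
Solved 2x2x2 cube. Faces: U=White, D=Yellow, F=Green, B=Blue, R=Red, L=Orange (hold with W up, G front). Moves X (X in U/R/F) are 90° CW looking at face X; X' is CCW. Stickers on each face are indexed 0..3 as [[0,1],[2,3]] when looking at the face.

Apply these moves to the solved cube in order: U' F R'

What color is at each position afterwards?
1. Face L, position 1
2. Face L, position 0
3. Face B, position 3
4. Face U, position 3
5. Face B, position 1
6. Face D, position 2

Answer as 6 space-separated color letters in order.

After move 1 (U'): U=WWWW F=OOGG R=GGRR B=RRBB L=BBOO
After move 2 (F): F=GOGO U=WWOB R=WGWR D=RGYY L=BYOY
After move 3 (R'): R=GRWW U=WBOR F=GWGB D=ROYO B=YRGB
Query 1: L[1] = Y
Query 2: L[0] = B
Query 3: B[3] = B
Query 4: U[3] = R
Query 5: B[1] = R
Query 6: D[2] = Y

Answer: Y B B R R Y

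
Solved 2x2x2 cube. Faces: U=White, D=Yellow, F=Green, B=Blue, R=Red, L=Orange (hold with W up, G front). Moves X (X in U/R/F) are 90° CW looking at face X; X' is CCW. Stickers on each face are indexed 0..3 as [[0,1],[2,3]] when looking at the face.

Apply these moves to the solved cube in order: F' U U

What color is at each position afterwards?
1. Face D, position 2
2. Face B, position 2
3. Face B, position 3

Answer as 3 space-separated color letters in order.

Answer: Y B B

Derivation:
After move 1 (F'): F=GGGG U=WWRR R=YRYR D=OOYY L=OWOW
After move 2 (U): U=RWRW F=YRGG R=BBYR B=OWBB L=GGOW
After move 3 (U): U=RRWW F=BBGG R=OWYR B=GGBB L=YROW
Query 1: D[2] = Y
Query 2: B[2] = B
Query 3: B[3] = B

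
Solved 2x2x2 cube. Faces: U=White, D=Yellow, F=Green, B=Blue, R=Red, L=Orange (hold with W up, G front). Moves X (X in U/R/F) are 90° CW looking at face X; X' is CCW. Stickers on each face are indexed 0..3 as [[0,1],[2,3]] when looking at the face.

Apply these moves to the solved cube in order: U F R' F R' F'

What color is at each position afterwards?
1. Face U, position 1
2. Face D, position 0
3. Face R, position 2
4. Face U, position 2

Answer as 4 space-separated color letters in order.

After move 1 (U): U=WWWW F=RRGG R=BBRR B=OOBB L=GGOO
After move 2 (F): F=GRGR U=WWOG R=WBWR D=RBYY L=GYOY
After move 3 (R'): R=BRWW U=WBOO F=GWGG D=RRYR B=YOBB
After move 4 (F): F=GGGW U=WBYY R=OROW D=WBYR L=GROR
After move 5 (R'): R=RWOO U=WBYY F=GBGY D=WGYW B=ROBB
After move 6 (F'): F=BYGG U=WBRO R=GWWO D=RRYW L=GYOY
Query 1: U[1] = B
Query 2: D[0] = R
Query 3: R[2] = W
Query 4: U[2] = R

Answer: B R W R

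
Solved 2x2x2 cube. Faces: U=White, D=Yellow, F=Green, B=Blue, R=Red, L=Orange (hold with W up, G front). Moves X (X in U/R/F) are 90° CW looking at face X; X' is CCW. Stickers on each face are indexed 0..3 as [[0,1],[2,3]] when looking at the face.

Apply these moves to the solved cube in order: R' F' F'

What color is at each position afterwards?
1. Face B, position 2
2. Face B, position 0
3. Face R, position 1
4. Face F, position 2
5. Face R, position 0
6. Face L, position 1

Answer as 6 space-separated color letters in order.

After move 1 (R'): R=RRRR U=WBWB F=GWGW D=YGYG B=YBYB
After move 2 (F'): F=WWGG U=WBRR R=GRYR D=OOYG L=OBOW
After move 3 (F'): F=WGWG U=WBGY R=OROR D=BWYG L=OROR
Query 1: B[2] = Y
Query 2: B[0] = Y
Query 3: R[1] = R
Query 4: F[2] = W
Query 5: R[0] = O
Query 6: L[1] = R

Answer: Y Y R W O R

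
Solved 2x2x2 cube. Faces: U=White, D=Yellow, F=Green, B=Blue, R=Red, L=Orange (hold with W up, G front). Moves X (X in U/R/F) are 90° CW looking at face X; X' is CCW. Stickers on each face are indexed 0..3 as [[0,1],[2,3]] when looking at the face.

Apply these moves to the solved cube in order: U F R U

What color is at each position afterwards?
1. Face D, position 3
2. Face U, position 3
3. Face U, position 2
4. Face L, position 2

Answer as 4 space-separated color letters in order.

Answer: O R R O

Derivation:
After move 1 (U): U=WWWW F=RRGG R=BBRR B=OOBB L=GGOO
After move 2 (F): F=GRGR U=WWOG R=WBWR D=RBYY L=GYOY
After move 3 (R): R=WWRB U=WROR F=GBGY D=RBYO B=GOWB
After move 4 (U): U=OWRR F=WWGY R=GORB B=GYWB L=GBOY
Query 1: D[3] = O
Query 2: U[3] = R
Query 3: U[2] = R
Query 4: L[2] = O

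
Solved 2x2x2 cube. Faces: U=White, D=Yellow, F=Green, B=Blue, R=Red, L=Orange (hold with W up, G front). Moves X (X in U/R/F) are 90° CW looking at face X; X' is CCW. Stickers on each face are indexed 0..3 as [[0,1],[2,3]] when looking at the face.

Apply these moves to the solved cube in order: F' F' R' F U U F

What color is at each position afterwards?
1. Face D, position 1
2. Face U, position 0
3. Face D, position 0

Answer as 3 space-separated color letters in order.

Answer: O R B

Derivation:
After move 1 (F'): F=GGGG U=WWRR R=YRYR D=OOYY L=OWOW
After move 2 (F'): F=GGGG U=WWYY R=OROR D=WWYY L=OROR
After move 3 (R'): R=RROO U=WBYB F=GWGY D=WGYG B=YBWB
After move 4 (F): F=GGYW U=WBRR R=YRBO D=ORYG L=OWOG
After move 5 (U): U=RWRB F=YRYW R=YBBO B=OWWB L=GGOG
After move 6 (U): U=RRBW F=YBYW R=OWBO B=GGWB L=YROG
After move 7 (F): F=YYWB U=RRGR R=BWWO D=BOYG L=YOOR
Query 1: D[1] = O
Query 2: U[0] = R
Query 3: D[0] = B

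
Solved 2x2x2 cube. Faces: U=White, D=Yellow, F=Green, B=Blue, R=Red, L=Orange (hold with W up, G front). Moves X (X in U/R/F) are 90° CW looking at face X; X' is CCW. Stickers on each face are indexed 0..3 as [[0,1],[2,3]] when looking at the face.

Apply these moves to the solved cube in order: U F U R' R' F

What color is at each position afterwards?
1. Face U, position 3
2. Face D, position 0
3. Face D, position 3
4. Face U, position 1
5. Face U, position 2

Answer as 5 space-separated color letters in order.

After move 1 (U): U=WWWW F=RRGG R=BBRR B=OOBB L=GGOO
After move 2 (F): F=GRGR U=WWOG R=WBWR D=RBYY L=GYOY
After move 3 (U): U=OWGW F=WBGR R=OOWR B=GYBB L=GROY
After move 4 (R'): R=OROW U=OBGG F=WWGW D=RBYR B=YYBB
After move 5 (R'): R=RWOO U=OBGY F=WBGG D=RWYW B=RYBB
After move 6 (F): F=GWGB U=OBYR R=GWYO D=ORYW L=GROW
Query 1: U[3] = R
Query 2: D[0] = O
Query 3: D[3] = W
Query 4: U[1] = B
Query 5: U[2] = Y

Answer: R O W B Y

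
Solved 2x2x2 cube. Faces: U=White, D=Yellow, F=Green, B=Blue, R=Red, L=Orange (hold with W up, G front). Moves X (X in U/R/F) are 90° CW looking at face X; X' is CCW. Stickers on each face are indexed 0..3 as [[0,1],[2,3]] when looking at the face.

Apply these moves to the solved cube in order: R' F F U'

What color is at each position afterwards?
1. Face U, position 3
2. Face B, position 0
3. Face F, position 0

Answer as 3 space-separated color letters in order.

After move 1 (R'): R=RRRR U=WBWB F=GWGW D=YGYG B=YBYB
After move 2 (F): F=GGWW U=WBOO R=WRBR D=RRYG L=OYOG
After move 3 (F): F=WGWG U=WBGY R=OROR D=BWYG L=OROR
After move 4 (U'): U=BYWG F=ORWG R=WGOR B=ORYB L=YBOR
Query 1: U[3] = G
Query 2: B[0] = O
Query 3: F[0] = O

Answer: G O O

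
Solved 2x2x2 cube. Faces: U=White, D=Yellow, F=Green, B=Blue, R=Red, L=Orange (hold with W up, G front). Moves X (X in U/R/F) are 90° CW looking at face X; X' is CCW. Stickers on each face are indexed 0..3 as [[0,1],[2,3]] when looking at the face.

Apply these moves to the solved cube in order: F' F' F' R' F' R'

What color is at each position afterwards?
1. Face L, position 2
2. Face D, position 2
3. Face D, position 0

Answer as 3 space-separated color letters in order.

After move 1 (F'): F=GGGG U=WWRR R=YRYR D=OOYY L=OWOW
After move 2 (F'): F=GGGG U=WWYY R=OROR D=WWYY L=OROR
After move 3 (F'): F=GGGG U=WWOO R=WRWR D=RRYY L=OYOY
After move 4 (R'): R=RRWW U=WBOB F=GWGO D=RGYG B=YBRB
After move 5 (F'): F=WOGG U=WBRW R=GRRW D=YYYG L=OBOO
After move 6 (R'): R=RWGR U=WRRY F=WBGW D=YOYG B=GBYB
Query 1: L[2] = O
Query 2: D[2] = Y
Query 3: D[0] = Y

Answer: O Y Y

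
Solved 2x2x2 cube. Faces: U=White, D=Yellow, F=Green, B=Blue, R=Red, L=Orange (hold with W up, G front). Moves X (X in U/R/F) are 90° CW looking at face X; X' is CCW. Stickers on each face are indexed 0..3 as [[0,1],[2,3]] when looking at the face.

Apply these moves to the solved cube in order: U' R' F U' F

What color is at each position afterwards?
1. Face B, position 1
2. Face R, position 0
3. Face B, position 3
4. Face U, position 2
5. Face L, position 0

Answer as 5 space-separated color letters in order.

After move 1 (U'): U=WWWW F=OOGG R=GGRR B=RRBB L=BBOO
After move 2 (R'): R=GRGR U=WBWR F=OWGW D=YOYG B=YRYB
After move 3 (F): F=GOWW U=WBOB R=WRRR D=GGYG L=BYOO
After move 4 (U'): U=BBWO F=BYWW R=GORR B=WRYB L=YROO
After move 5 (F): F=WBWY U=BBOR R=WOOR D=RGYG L=YGOG
Query 1: B[1] = R
Query 2: R[0] = W
Query 3: B[3] = B
Query 4: U[2] = O
Query 5: L[0] = Y

Answer: R W B O Y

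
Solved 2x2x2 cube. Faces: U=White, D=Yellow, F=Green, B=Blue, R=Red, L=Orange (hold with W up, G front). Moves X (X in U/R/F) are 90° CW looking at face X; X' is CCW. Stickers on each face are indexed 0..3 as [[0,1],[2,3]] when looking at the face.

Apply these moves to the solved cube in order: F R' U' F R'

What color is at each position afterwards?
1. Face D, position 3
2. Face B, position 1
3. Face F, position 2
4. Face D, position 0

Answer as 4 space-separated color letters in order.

Answer: Y R O W

Derivation:
After move 1 (F): F=GGGG U=WWOO R=WRWR D=RRYY L=OYOY
After move 2 (R'): R=RRWW U=WBOB F=GWGO D=RGYG B=YBRB
After move 3 (U'): U=BBWO F=OYGO R=GWWW B=RRRB L=YBOY
After move 4 (F): F=GOOY U=BBYB R=WWOW D=WGYG L=YROG
After move 5 (R'): R=WWWO U=BRYR F=GBOB D=WOYY B=GRGB
Query 1: D[3] = Y
Query 2: B[1] = R
Query 3: F[2] = O
Query 4: D[0] = W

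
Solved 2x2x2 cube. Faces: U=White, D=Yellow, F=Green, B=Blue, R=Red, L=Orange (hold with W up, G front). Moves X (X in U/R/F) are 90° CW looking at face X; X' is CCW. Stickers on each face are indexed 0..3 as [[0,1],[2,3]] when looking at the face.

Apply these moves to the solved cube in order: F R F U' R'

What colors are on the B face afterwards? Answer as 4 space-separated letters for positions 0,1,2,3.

Answer: B W W B

Derivation:
After move 1 (F): F=GGGG U=WWOO R=WRWR D=RRYY L=OYOY
After move 2 (R): R=WWRR U=WGOG F=GRGY D=RBYB B=OBWB
After move 3 (F): F=GGYR U=WGYY R=OWGR D=RWYB L=OROB
After move 4 (U'): U=GYWY F=ORYR R=GGGR B=OWWB L=OBOB
After move 5 (R'): R=GRGG U=GWWO F=OYYY D=RRYR B=BWWB
Query: B face = BWWB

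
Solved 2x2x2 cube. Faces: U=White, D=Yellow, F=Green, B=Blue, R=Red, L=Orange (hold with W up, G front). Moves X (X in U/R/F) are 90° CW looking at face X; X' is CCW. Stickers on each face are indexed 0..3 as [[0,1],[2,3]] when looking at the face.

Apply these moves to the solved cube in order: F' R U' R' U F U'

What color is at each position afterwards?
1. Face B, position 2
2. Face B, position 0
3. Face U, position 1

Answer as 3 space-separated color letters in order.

After move 1 (F'): F=GGGG U=WWRR R=YRYR D=OOYY L=OWOW
After move 2 (R): R=YYRR U=WGRG F=GOGY D=OBYB B=RBWB
After move 3 (U'): U=GGWR F=OWGY R=GORR B=YYWB L=RBOW
After move 4 (R'): R=ORGR U=GWWY F=OGGR D=OWYY B=BYBB
After move 5 (U): U=WGYW F=ORGR R=BYGR B=RBBB L=OGOW
After move 6 (F): F=GORR U=WGWG R=YYWR D=GBYY L=OOOW
After move 7 (U'): U=GGWW F=OORR R=GOWR B=YYBB L=RBOW
Query 1: B[2] = B
Query 2: B[0] = Y
Query 3: U[1] = G

Answer: B Y G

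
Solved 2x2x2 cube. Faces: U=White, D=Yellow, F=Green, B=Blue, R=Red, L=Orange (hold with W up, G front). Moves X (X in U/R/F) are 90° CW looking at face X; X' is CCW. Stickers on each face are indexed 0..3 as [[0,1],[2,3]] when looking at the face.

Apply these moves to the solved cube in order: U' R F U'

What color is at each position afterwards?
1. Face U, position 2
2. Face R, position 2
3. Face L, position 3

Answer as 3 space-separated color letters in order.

After move 1 (U'): U=WWWW F=OOGG R=GGRR B=RRBB L=BBOO
After move 2 (R): R=RGRG U=WOWG F=OYGY D=YBYR B=WRWB
After move 3 (F): F=GOYY U=WOOB R=WGGG D=RRYR L=BYOB
After move 4 (U'): U=OBWO F=BYYY R=GOGG B=WGWB L=WROB
Query 1: U[2] = W
Query 2: R[2] = G
Query 3: L[3] = B

Answer: W G B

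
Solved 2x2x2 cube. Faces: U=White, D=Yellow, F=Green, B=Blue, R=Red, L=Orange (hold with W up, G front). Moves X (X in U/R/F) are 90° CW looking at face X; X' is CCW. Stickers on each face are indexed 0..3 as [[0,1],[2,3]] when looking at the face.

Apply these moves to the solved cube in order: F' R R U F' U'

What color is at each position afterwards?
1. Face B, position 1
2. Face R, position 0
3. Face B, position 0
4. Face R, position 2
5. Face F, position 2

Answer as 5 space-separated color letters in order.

After move 1 (F'): F=GGGG U=WWRR R=YRYR D=OOYY L=OWOW
After move 2 (R): R=YYRR U=WGRG F=GOGY D=OBYB B=RBWB
After move 3 (R): R=RYRY U=WORY F=GBGB D=OWYR B=GBGB
After move 4 (U): U=RWYO F=RYGB R=GBRY B=OWGB L=GBOW
After move 5 (F'): F=YBRG U=RWGR R=WBOY D=BWYR L=GOOY
After move 6 (U'): U=WRRG F=GORG R=YBOY B=WBGB L=OWOY
Query 1: B[1] = B
Query 2: R[0] = Y
Query 3: B[0] = W
Query 4: R[2] = O
Query 5: F[2] = R

Answer: B Y W O R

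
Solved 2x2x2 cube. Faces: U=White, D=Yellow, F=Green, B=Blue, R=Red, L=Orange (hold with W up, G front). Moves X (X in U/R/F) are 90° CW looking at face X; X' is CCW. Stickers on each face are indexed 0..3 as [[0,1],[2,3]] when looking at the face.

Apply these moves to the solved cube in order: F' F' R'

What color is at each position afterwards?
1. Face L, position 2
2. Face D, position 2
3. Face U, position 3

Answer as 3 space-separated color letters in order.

After move 1 (F'): F=GGGG U=WWRR R=YRYR D=OOYY L=OWOW
After move 2 (F'): F=GGGG U=WWYY R=OROR D=WWYY L=OROR
After move 3 (R'): R=RROO U=WBYB F=GWGY D=WGYG B=YBWB
Query 1: L[2] = O
Query 2: D[2] = Y
Query 3: U[3] = B

Answer: O Y B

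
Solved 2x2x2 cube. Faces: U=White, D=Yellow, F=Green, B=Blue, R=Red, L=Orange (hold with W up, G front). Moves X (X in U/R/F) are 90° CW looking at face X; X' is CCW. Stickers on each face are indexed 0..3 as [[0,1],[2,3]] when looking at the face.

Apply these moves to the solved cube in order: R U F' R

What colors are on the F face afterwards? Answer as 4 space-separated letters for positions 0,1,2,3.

Answer: R O R B

Derivation:
After move 1 (R): R=RRRR U=WGWG F=GYGY D=YBYB B=WBWB
After move 2 (U): U=WWGG F=RRGY R=WBRR B=OOWB L=GYOO
After move 3 (F'): F=RYRG U=WWWR R=BBYR D=YOYB L=GGOG
After move 4 (R): R=YBRB U=WYWG F=RORB D=YWYO B=ROWB
Query: F face = RORB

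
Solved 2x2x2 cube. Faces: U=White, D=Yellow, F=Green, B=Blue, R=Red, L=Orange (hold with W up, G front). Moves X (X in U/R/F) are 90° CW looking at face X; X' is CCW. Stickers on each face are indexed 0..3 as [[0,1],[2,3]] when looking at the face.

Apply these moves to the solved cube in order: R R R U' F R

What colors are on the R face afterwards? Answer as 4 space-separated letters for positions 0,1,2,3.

After move 1 (R): R=RRRR U=WGWG F=GYGY D=YBYB B=WBWB
After move 2 (R): R=RRRR U=WYWY F=GBGB D=YWYW B=GBGB
After move 3 (R): R=RRRR U=WBWB F=GWGW D=YGYG B=YBYB
After move 4 (U'): U=BBWW F=OOGW R=GWRR B=RRYB L=YBOO
After move 5 (F): F=GOWO U=BBOB R=WWWR D=RGYG L=YYOG
After move 6 (R): R=WWRW U=BOOO F=GGWG D=RYYR B=BRBB
Query: R face = WWRW

Answer: W W R W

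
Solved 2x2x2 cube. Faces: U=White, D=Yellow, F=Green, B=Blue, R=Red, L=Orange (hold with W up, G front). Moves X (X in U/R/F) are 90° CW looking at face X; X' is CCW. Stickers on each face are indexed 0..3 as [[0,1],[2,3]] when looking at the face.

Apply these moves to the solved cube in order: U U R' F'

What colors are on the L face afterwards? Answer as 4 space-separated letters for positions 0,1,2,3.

After move 1 (U): U=WWWW F=RRGG R=BBRR B=OOBB L=GGOO
After move 2 (U): U=WWWW F=BBGG R=OORR B=GGBB L=RROO
After move 3 (R'): R=OROR U=WBWG F=BWGW D=YBYG B=YGYB
After move 4 (F'): F=WWBG U=WBOO R=BRYR D=ROYG L=RGOW
Query: L face = RGOW

Answer: R G O W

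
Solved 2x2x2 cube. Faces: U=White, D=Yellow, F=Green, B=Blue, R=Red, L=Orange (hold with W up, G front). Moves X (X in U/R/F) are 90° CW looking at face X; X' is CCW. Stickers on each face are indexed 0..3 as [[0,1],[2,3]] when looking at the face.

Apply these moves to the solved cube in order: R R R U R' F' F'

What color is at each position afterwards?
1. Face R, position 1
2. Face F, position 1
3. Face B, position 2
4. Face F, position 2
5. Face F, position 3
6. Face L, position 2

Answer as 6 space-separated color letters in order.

Answer: R G G W R O

Derivation:
After move 1 (R): R=RRRR U=WGWG F=GYGY D=YBYB B=WBWB
After move 2 (R): R=RRRR U=WYWY F=GBGB D=YWYW B=GBGB
After move 3 (R): R=RRRR U=WBWB F=GWGW D=YGYG B=YBYB
After move 4 (U): U=WWBB F=RRGW R=YBRR B=OOYB L=GWOO
After move 5 (R'): R=BRYR U=WYBO F=RWGB D=YRYW B=GOGB
After move 6 (F'): F=WBRG U=WYBY R=RRYR D=WOYW L=GOOB
After move 7 (F'): F=BGWR U=WYRY R=ORWR D=OBYW L=GYOB
Query 1: R[1] = R
Query 2: F[1] = G
Query 3: B[2] = G
Query 4: F[2] = W
Query 5: F[3] = R
Query 6: L[2] = O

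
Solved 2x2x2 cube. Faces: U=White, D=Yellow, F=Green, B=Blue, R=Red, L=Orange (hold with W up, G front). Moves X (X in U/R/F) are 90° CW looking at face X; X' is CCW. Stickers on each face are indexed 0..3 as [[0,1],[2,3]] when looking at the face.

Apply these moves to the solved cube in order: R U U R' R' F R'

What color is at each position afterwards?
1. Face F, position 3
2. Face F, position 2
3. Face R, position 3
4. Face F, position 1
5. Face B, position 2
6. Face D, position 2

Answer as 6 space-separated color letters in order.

After move 1 (R): R=RRRR U=WGWG F=GYGY D=YBYB B=WBWB
After move 2 (U): U=WWGG F=RRGY R=WBRR B=OOWB L=GYOO
After move 3 (U): U=GWGW F=WBGY R=OORR B=GYWB L=RROO
After move 4 (R'): R=OROR U=GWGG F=WWGW D=YBYY B=BYBB
After move 5 (R'): R=RROO U=GBGB F=WWGG D=YWYW B=YYBB
After move 6 (F): F=GWGW U=GBOR R=GRBO D=ORYW L=RYOW
After move 7 (R'): R=ROGB U=GBOY F=GBGR D=OWYW B=WYRB
Query 1: F[3] = R
Query 2: F[2] = G
Query 3: R[3] = B
Query 4: F[1] = B
Query 5: B[2] = R
Query 6: D[2] = Y

Answer: R G B B R Y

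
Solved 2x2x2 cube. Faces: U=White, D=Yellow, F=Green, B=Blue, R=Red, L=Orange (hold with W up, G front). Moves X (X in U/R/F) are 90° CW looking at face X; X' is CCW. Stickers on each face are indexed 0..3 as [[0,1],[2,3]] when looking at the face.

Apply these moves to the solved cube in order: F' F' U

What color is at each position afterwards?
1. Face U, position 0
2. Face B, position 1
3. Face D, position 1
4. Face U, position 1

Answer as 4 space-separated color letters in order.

After move 1 (F'): F=GGGG U=WWRR R=YRYR D=OOYY L=OWOW
After move 2 (F'): F=GGGG U=WWYY R=OROR D=WWYY L=OROR
After move 3 (U): U=YWYW F=ORGG R=BBOR B=ORBB L=GGOR
Query 1: U[0] = Y
Query 2: B[1] = R
Query 3: D[1] = W
Query 4: U[1] = W

Answer: Y R W W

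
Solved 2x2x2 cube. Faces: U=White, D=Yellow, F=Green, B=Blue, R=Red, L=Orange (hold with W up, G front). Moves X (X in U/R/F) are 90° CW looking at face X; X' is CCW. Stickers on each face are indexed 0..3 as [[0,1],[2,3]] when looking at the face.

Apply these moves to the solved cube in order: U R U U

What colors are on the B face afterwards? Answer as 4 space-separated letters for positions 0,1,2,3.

Answer: R Y W B

Derivation:
After move 1 (U): U=WWWW F=RRGG R=BBRR B=OOBB L=GGOO
After move 2 (R): R=RBRB U=WRWG F=RYGY D=YBYO B=WOWB
After move 3 (U): U=WWGR F=RBGY R=WORB B=GGWB L=RYOO
After move 4 (U): U=GWRW F=WOGY R=GGRB B=RYWB L=RBOO
Query: B face = RYWB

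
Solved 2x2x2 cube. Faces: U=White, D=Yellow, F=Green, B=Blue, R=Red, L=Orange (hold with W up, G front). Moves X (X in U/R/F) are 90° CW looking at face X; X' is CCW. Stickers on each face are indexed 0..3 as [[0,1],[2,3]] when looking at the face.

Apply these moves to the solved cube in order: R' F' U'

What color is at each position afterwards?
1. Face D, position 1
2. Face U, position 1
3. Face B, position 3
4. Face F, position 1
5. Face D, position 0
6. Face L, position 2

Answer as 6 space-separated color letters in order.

Answer: O R B B O O

Derivation:
After move 1 (R'): R=RRRR U=WBWB F=GWGW D=YGYG B=YBYB
After move 2 (F'): F=WWGG U=WBRR R=GRYR D=OOYG L=OBOW
After move 3 (U'): U=BRWR F=OBGG R=WWYR B=GRYB L=YBOW
Query 1: D[1] = O
Query 2: U[1] = R
Query 3: B[3] = B
Query 4: F[1] = B
Query 5: D[0] = O
Query 6: L[2] = O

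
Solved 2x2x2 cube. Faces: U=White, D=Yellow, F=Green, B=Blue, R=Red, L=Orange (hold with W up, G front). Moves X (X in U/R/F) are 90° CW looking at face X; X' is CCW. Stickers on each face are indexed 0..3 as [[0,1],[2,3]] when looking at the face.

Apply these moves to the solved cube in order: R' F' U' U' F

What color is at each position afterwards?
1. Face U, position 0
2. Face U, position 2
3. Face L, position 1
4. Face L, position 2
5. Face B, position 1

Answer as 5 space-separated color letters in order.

After move 1 (R'): R=RRRR U=WBWB F=GWGW D=YGYG B=YBYB
After move 2 (F'): F=WWGG U=WBRR R=GRYR D=OOYG L=OBOW
After move 3 (U'): U=BRWR F=OBGG R=WWYR B=GRYB L=YBOW
After move 4 (U'): U=RRBW F=YBGG R=OBYR B=WWYB L=GROW
After move 5 (F): F=GYGB U=RRWR R=BBWR D=YOYG L=GOOO
Query 1: U[0] = R
Query 2: U[2] = W
Query 3: L[1] = O
Query 4: L[2] = O
Query 5: B[1] = W

Answer: R W O O W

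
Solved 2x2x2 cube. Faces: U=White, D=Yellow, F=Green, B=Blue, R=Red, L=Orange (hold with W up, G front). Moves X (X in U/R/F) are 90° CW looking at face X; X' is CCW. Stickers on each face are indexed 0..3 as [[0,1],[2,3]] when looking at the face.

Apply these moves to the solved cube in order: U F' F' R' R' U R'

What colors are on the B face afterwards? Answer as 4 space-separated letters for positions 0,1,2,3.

Answer: Y R W B

Derivation:
After move 1 (U): U=WWWW F=RRGG R=BBRR B=OOBB L=GGOO
After move 2 (F'): F=RGRG U=WWBR R=YBYR D=GOYY L=GWOW
After move 3 (F'): F=GGRR U=WWYY R=OBGR D=WWYY L=GROB
After move 4 (R'): R=BROG U=WBYO F=GWRY D=WGYR B=YOWB
After move 5 (R'): R=RGBO U=WWYY F=GBRO D=WWYY B=ROGB
After move 6 (U): U=YWYW F=RGRO R=ROBO B=GRGB L=GBOB
After move 7 (R'): R=OORB U=YGYG F=RWRW D=WGYO B=YRWB
Query: B face = YRWB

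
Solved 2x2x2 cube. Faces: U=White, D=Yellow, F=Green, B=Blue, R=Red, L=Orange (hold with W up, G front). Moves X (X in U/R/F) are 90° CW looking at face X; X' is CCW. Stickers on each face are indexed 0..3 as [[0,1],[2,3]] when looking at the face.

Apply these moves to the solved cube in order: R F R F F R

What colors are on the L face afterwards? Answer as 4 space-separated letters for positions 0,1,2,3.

Answer: O R O G

Derivation:
After move 1 (R): R=RRRR U=WGWG F=GYGY D=YBYB B=WBWB
After move 2 (F): F=GGYY U=WGOO R=WRGR D=RRYB L=OYOB
After move 3 (R): R=GWRR U=WGOY F=GRYB D=RWYW B=OBGB
After move 4 (F): F=YGBR U=WGBY R=OWYR D=RGYW L=OROW
After move 5 (F): F=BYRG U=WGWR R=BWYR D=YOYW L=OROG
After move 6 (R): R=YBRW U=WYWG F=BORW D=YGYO B=RBGB
Query: L face = OROG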